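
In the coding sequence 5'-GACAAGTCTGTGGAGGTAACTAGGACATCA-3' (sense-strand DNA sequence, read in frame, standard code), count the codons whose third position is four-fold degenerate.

Codon 1 GAC (Asp): third position 2-fold.
Codon 2 AAG (Lys): third position 2-fold.
Codon 3 TCT (Ser): third position 4-fold.
Codon 4 GTG (Val): third position 4-fold.
Codon 5 GAG (Glu): third position 2-fold.
Codon 6 GTA (Val): third position 4-fold.
Codon 7 ACT (Thr): third position 4-fold.
Codon 8 AGG (Arg): third position 2-fold.
Codon 9 ACA (Thr): third position 4-fold.
Codon 10 TCA (Ser): third position 4-fold.
Four-fold degenerate third positions: 6.

6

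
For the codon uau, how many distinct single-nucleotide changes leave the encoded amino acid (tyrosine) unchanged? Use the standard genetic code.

1

Position 1: none → 0 synonymous.
Position 2: none → 0 synonymous.
Position 3: UAC → 1 synonymous.
Total: 0 + 0 + 1 = 1.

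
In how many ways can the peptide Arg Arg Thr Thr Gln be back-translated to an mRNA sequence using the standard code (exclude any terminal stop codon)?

1152

Arg: 6 codons.
Arg: 6 codons.
Thr: 4 codons.
Thr: 4 codons.
Gln: 2 codons.
6 × 6 × 4 × 4 × 2 = 1152.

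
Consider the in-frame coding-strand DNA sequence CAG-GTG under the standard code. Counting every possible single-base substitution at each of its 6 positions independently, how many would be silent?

4

Codon 1 (CAG, Gln): 1 synonymous substitution.
Codon 2 (GTG, Val): 3 synonymous substitutions.
Total: 1 + 3 = 4.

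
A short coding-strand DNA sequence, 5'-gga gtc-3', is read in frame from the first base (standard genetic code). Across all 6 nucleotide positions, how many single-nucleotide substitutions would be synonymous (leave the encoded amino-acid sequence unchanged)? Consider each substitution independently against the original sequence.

6

Codon 1 (GGA, Gly): 3 synonymous substitutions.
Codon 2 (GTC, Val): 3 synonymous substitutions.
Total: 3 + 3 = 6.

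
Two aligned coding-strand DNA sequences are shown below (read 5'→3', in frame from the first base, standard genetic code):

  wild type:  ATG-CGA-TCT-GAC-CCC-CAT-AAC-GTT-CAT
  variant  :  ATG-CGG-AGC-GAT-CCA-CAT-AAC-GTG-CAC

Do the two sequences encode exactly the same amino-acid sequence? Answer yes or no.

Codon 1: ATG Met / ATG Met — identical.
Codon 2: CGA Arg / CGG Arg — synonymous.
Codon 3: TCT Ser / AGC Ser — synonymous.
Codon 4: GAC Asp / GAT Asp — synonymous.
Codon 5: CCC Pro / CCA Pro — synonymous.
Codon 6: CAT His / CAT His — identical.
Codon 7: AAC Asn / AAC Asn — identical.
Codon 8: GTT Val / GTG Val — synonymous.
Codon 9: CAT His / CAC His — synonymous.
Nonsynonymous differences: 0 → same protein.

yes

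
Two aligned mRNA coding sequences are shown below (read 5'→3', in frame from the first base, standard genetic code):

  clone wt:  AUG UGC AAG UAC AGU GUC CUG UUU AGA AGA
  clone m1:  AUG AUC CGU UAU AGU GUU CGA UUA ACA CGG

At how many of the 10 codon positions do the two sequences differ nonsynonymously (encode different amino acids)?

Codon 1: AUG Met / AUG Met — identical.
Codon 2: UGC Cys / AUC Ile — nonsynonymous.
Codon 3: AAG Lys / CGU Arg — nonsynonymous.
Codon 4: UAC Tyr / UAU Tyr — synonymous.
Codon 5: AGU Ser / AGU Ser — identical.
Codon 6: GUC Val / GUU Val — synonymous.
Codon 7: CUG Leu / CGA Arg — nonsynonymous.
Codon 8: UUU Phe / UUA Leu — nonsynonymous.
Codon 9: AGA Arg / ACA Thr — nonsynonymous.
Codon 10: AGA Arg / CGG Arg — synonymous.
Nonsynonymous differences: 5.

5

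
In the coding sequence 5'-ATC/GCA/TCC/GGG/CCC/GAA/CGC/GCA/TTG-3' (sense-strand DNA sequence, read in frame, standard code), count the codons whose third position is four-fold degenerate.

6

Codon 1 ATC (Ile): third position 3-fold.
Codon 2 GCA (Ala): third position 4-fold.
Codon 3 TCC (Ser): third position 4-fold.
Codon 4 GGG (Gly): third position 4-fold.
Codon 5 CCC (Pro): third position 4-fold.
Codon 6 GAA (Glu): third position 2-fold.
Codon 7 CGC (Arg): third position 4-fold.
Codon 8 GCA (Ala): third position 4-fold.
Codon 9 TTG (Leu): third position 2-fold.
Four-fold degenerate third positions: 6.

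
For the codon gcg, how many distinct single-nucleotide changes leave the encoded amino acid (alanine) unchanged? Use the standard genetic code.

3

Position 1: none → 0 synonymous.
Position 2: none → 0 synonymous.
Position 3: GCT, GCC, GCA → 3 synonymous.
Total: 0 + 0 + 3 = 3.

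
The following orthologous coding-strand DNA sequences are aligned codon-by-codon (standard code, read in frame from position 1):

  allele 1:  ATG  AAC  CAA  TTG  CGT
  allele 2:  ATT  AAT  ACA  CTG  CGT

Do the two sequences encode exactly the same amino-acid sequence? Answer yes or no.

no

Codon 1: ATG Met / ATT Ile — nonsynonymous.
Codon 2: AAC Asn / AAT Asn — synonymous.
Codon 3: CAA Gln / ACA Thr — nonsynonymous.
Codon 4: TTG Leu / CTG Leu — synonymous.
Codon 5: CGT Arg / CGT Arg — identical.
Nonsynonymous differences: 2 → different protein.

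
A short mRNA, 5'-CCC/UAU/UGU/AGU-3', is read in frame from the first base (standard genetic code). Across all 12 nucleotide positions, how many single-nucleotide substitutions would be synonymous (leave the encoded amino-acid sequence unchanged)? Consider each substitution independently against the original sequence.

Codon 1 (CCC, Pro): 3 synonymous substitutions.
Codon 2 (UAU, Tyr): 1 synonymous substitution.
Codon 3 (UGU, Cys): 1 synonymous substitution.
Codon 4 (AGU, Ser): 1 synonymous substitution.
Total: 3 + 1 + 1 + 1 = 6.

6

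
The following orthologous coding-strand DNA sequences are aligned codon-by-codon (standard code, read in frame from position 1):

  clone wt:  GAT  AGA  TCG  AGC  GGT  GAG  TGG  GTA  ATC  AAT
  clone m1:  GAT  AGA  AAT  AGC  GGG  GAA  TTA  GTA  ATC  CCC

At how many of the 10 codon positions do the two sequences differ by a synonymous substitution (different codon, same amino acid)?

2

Codon 1: GAT Asp / GAT Asp — identical.
Codon 2: AGA Arg / AGA Arg — identical.
Codon 3: TCG Ser / AAT Asn — nonsynonymous.
Codon 4: AGC Ser / AGC Ser — identical.
Codon 5: GGT Gly / GGG Gly — synonymous.
Codon 6: GAG Glu / GAA Glu — synonymous.
Codon 7: TGG Trp / TTA Leu — nonsynonymous.
Codon 8: GTA Val / GTA Val — identical.
Codon 9: ATC Ile / ATC Ile — identical.
Codon 10: AAT Asn / CCC Pro — nonsynonymous.
Synonymous differences: 2.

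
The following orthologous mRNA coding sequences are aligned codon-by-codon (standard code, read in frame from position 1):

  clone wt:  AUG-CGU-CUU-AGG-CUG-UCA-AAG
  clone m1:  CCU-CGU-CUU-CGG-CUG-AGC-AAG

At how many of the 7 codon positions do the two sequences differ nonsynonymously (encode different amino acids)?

Codon 1: AUG Met / CCU Pro — nonsynonymous.
Codon 2: CGU Arg / CGU Arg — identical.
Codon 3: CUU Leu / CUU Leu — identical.
Codon 4: AGG Arg / CGG Arg — synonymous.
Codon 5: CUG Leu / CUG Leu — identical.
Codon 6: UCA Ser / AGC Ser — synonymous.
Codon 7: AAG Lys / AAG Lys — identical.
Nonsynonymous differences: 1.

1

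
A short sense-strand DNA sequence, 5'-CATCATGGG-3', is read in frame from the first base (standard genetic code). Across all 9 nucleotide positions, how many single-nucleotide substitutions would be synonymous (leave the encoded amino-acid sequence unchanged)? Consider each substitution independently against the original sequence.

5

Codon 1 (CAT, His): 1 synonymous substitution.
Codon 2 (CAT, His): 1 synonymous substitution.
Codon 3 (GGG, Gly): 3 synonymous substitutions.
Total: 1 + 1 + 3 = 5.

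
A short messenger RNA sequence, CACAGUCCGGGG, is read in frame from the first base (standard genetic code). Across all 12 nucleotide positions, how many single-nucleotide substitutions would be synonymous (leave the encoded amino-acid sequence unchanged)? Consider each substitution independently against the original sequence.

8

Codon 1 (CAC, His): 1 synonymous substitution.
Codon 2 (AGU, Ser): 1 synonymous substitution.
Codon 3 (CCG, Pro): 3 synonymous substitutions.
Codon 4 (GGG, Gly): 3 synonymous substitutions.
Total: 1 + 1 + 3 + 3 = 8.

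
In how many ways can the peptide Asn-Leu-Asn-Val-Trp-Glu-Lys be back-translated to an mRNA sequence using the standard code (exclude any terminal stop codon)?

Asn: 2 codons.
Leu: 6 codons.
Asn: 2 codons.
Val: 4 codons.
Trp: 1 codon.
Glu: 2 codons.
Lys: 2 codons.
2 × 6 × 2 × 4 × 1 × 2 × 2 = 384.

384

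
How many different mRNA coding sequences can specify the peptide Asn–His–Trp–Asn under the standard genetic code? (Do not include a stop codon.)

Asn: 2 codons.
His: 2 codons.
Trp: 1 codon.
Asn: 2 codons.
2 × 2 × 1 × 2 = 8.

8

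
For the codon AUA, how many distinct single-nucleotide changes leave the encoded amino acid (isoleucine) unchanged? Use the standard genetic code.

Position 1: none → 0 synonymous.
Position 2: none → 0 synonymous.
Position 3: AUU, AUC → 2 synonymous.
Total: 0 + 0 + 2 = 2.

2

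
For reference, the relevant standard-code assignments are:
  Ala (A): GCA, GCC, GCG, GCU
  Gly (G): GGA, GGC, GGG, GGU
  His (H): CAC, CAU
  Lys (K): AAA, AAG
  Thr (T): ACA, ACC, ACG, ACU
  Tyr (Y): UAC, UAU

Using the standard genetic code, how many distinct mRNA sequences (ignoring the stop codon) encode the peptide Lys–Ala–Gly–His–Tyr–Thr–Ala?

Lys: 2 codons.
Ala: 4 codons.
Gly: 4 codons.
His: 2 codons.
Tyr: 2 codons.
Thr: 4 codons.
Ala: 4 codons.
2 × 4 × 4 × 2 × 2 × 4 × 4 = 2048.

2048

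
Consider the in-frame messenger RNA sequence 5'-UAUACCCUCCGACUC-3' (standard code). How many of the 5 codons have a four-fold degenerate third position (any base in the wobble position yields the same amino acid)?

4

Codon 1 UAU (Tyr): third position 2-fold.
Codon 2 ACC (Thr): third position 4-fold.
Codon 3 CUC (Leu): third position 4-fold.
Codon 4 CGA (Arg): third position 4-fold.
Codon 5 CUC (Leu): third position 4-fold.
Four-fold degenerate third positions: 4.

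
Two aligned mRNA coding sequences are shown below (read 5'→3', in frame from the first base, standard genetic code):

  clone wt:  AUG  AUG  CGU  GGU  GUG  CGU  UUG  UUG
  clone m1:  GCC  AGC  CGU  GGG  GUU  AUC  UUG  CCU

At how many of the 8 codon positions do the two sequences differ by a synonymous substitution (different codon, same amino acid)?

2

Codon 1: AUG Met / GCC Ala — nonsynonymous.
Codon 2: AUG Met / AGC Ser — nonsynonymous.
Codon 3: CGU Arg / CGU Arg — identical.
Codon 4: GGU Gly / GGG Gly — synonymous.
Codon 5: GUG Val / GUU Val — synonymous.
Codon 6: CGU Arg / AUC Ile — nonsynonymous.
Codon 7: UUG Leu / UUG Leu — identical.
Codon 8: UUG Leu / CCU Pro — nonsynonymous.
Synonymous differences: 2.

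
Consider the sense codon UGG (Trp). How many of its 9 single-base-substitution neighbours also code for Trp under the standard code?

0

Position 1: none → 0 synonymous.
Position 2: none → 0 synonymous.
Position 3: none → 0 synonymous.
Total: 0 + 0 + 0 = 0.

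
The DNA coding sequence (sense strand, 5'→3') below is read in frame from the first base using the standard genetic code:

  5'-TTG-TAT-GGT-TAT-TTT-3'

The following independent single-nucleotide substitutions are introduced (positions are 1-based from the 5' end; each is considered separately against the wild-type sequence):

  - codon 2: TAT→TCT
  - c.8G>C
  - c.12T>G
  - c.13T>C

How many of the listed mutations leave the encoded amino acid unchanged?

Codon 2: TAT (Tyr) → TCT (Ser) — missense.
Codon 3: GGT (Gly) → GCT (Ala) — missense.
Codon 4: TAT (Tyr) → TAG (Stop) — nonsense.
Codon 5: TTT (Phe) → CTT (Leu) — missense.
Synonymous: 0 of 4.

0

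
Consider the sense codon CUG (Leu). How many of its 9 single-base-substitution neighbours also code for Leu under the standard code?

Position 1: UUG → 1 synonymous.
Position 2: none → 0 synonymous.
Position 3: CUU, CUC, CUA → 3 synonymous.
Total: 1 + 0 + 3 = 4.

4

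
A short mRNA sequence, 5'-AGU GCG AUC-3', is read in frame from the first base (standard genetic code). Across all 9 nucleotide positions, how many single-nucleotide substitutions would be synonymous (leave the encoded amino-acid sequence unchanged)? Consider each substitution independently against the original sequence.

Codon 1 (AGU, Ser): 1 synonymous substitution.
Codon 2 (GCG, Ala): 3 synonymous substitutions.
Codon 3 (AUC, Ile): 2 synonymous substitutions.
Total: 1 + 3 + 2 = 6.

6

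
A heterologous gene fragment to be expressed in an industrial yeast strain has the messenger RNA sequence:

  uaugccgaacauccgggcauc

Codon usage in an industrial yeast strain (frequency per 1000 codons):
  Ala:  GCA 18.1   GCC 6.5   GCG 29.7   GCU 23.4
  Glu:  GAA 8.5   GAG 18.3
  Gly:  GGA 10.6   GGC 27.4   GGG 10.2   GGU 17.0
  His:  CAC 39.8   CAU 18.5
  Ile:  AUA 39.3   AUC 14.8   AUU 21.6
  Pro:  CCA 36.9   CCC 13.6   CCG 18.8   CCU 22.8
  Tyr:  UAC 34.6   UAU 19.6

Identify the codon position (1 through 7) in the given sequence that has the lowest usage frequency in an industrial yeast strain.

Codon 1 UAU (Tyr): 19.6 per 1000.
Codon 2 GCC (Ala): 6.5 per 1000.
Codon 3 GAA (Glu): 8.5 per 1000.
Codon 4 CAU (His): 18.5 per 1000.
Codon 5 CCG (Pro): 18.8 per 1000.
Codon 6 GGC (Gly): 27.4 per 1000.
Codon 7 AUC (Ile): 14.8 per 1000.
Lowest frequency is 6.5 at codon 2.

2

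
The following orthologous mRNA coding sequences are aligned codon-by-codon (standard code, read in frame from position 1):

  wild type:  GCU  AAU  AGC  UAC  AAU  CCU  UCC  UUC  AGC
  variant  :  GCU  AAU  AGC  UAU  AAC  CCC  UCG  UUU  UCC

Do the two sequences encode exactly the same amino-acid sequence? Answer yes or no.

yes

Codon 1: GCU Ala / GCU Ala — identical.
Codon 2: AAU Asn / AAU Asn — identical.
Codon 3: AGC Ser / AGC Ser — identical.
Codon 4: UAC Tyr / UAU Tyr — synonymous.
Codon 5: AAU Asn / AAC Asn — synonymous.
Codon 6: CCU Pro / CCC Pro — synonymous.
Codon 7: UCC Ser / UCG Ser — synonymous.
Codon 8: UUC Phe / UUU Phe — synonymous.
Codon 9: AGC Ser / UCC Ser — synonymous.
Nonsynonymous differences: 0 → same protein.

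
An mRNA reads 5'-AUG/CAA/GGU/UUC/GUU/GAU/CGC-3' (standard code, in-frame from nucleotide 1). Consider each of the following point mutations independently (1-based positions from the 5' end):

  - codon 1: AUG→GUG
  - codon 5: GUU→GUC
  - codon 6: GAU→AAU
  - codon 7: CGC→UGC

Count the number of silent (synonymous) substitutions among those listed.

Codon 1: AUG (Met) → GUG (Val) — missense.
Codon 5: GUU (Val) → GUC (Val) — synonymous.
Codon 6: GAU (Asp) → AAU (Asn) — missense.
Codon 7: CGC (Arg) → UGC (Cys) — missense.
Synonymous: 1 of 4.

1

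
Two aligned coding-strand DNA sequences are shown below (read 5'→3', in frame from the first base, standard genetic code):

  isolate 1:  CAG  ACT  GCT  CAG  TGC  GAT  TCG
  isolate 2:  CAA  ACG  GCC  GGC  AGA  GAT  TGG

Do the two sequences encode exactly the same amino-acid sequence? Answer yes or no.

Codon 1: CAG Gln / CAA Gln — synonymous.
Codon 2: ACT Thr / ACG Thr — synonymous.
Codon 3: GCT Ala / GCC Ala — synonymous.
Codon 4: CAG Gln / GGC Gly — nonsynonymous.
Codon 5: TGC Cys / AGA Arg — nonsynonymous.
Codon 6: GAT Asp / GAT Asp — identical.
Codon 7: TCG Ser / TGG Trp — nonsynonymous.
Nonsynonymous differences: 3 → different protein.

no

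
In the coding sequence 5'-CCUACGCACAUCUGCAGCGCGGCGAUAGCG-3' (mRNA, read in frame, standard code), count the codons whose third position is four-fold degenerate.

5

Codon 1 CCU (Pro): third position 4-fold.
Codon 2 ACG (Thr): third position 4-fold.
Codon 3 CAC (His): third position 2-fold.
Codon 4 AUC (Ile): third position 3-fold.
Codon 5 UGC (Cys): third position 2-fold.
Codon 6 AGC (Ser): third position 2-fold.
Codon 7 GCG (Ala): third position 4-fold.
Codon 8 GCG (Ala): third position 4-fold.
Codon 9 AUA (Ile): third position 3-fold.
Codon 10 GCG (Ala): third position 4-fold.
Four-fold degenerate third positions: 5.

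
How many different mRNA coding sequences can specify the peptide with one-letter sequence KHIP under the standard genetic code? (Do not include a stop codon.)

Lys: 2 codons.
His: 2 codons.
Ile: 3 codons.
Pro: 4 codons.
2 × 2 × 3 × 4 = 48.

48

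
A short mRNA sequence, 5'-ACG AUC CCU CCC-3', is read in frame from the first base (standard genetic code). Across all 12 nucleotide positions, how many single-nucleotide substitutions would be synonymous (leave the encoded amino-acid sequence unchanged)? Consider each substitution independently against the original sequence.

11

Codon 1 (ACG, Thr): 3 synonymous substitutions.
Codon 2 (AUC, Ile): 2 synonymous substitutions.
Codon 3 (CCU, Pro): 3 synonymous substitutions.
Codon 4 (CCC, Pro): 3 synonymous substitutions.
Total: 3 + 2 + 3 + 3 = 11.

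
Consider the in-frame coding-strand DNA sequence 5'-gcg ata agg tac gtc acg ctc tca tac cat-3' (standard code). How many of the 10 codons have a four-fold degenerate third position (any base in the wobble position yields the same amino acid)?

Codon 1 GCG (Ala): third position 4-fold.
Codon 2 ATA (Ile): third position 3-fold.
Codon 3 AGG (Arg): third position 2-fold.
Codon 4 TAC (Tyr): third position 2-fold.
Codon 5 GTC (Val): third position 4-fold.
Codon 6 ACG (Thr): third position 4-fold.
Codon 7 CTC (Leu): third position 4-fold.
Codon 8 TCA (Ser): third position 4-fold.
Codon 9 TAC (Tyr): third position 2-fold.
Codon 10 CAT (His): third position 2-fold.
Four-fold degenerate third positions: 5.

5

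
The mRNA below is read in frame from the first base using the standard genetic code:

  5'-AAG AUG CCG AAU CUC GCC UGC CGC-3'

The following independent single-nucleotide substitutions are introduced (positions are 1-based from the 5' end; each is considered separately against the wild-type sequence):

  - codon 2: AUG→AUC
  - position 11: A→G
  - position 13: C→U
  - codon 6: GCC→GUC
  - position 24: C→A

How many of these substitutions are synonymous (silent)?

Codon 2: AUG (Met) → AUC (Ile) — missense.
Codon 4: AAU (Asn) → AGU (Ser) — missense.
Codon 5: CUC (Leu) → UUC (Phe) — missense.
Codon 6: GCC (Ala) → GUC (Val) — missense.
Codon 8: CGC (Arg) → CGA (Arg) — synonymous.
Synonymous: 1 of 5.

1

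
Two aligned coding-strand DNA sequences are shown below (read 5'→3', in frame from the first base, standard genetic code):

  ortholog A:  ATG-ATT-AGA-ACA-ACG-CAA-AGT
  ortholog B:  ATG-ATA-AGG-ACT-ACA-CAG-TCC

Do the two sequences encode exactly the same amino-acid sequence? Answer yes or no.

yes

Codon 1: ATG Met / ATG Met — identical.
Codon 2: ATT Ile / ATA Ile — synonymous.
Codon 3: AGA Arg / AGG Arg — synonymous.
Codon 4: ACA Thr / ACT Thr — synonymous.
Codon 5: ACG Thr / ACA Thr — synonymous.
Codon 6: CAA Gln / CAG Gln — synonymous.
Codon 7: AGT Ser / TCC Ser — synonymous.
Nonsynonymous differences: 0 → same protein.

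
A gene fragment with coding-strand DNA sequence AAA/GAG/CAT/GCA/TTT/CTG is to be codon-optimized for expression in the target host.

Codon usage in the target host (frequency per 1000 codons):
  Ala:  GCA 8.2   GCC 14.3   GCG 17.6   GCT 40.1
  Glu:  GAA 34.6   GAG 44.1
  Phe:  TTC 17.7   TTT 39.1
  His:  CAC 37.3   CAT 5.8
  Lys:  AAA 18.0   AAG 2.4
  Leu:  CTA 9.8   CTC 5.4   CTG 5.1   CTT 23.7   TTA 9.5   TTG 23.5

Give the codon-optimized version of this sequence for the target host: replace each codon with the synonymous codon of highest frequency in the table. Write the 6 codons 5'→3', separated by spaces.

Codon 1 (Lys): best is AAA at 18.0.
Codon 2 (Glu): best is GAG at 44.1.
Codon 3 (His): best is CAC at 37.3.
Codon 4 (Ala): best is GCT at 40.1.
Codon 5 (Phe): best is TTT at 39.1.
Codon 6 (Leu): best is CTT at 23.7.

AAA GAG CAC GCT TTT CTT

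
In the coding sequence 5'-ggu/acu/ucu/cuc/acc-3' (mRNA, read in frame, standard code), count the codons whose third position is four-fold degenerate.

5

Codon 1 GGU (Gly): third position 4-fold.
Codon 2 ACU (Thr): third position 4-fold.
Codon 3 UCU (Ser): third position 4-fold.
Codon 4 CUC (Leu): third position 4-fold.
Codon 5 ACC (Thr): third position 4-fold.
Four-fold degenerate third positions: 5.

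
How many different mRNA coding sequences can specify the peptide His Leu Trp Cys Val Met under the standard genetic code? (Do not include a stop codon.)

96

His: 2 codons.
Leu: 6 codons.
Trp: 1 codon.
Cys: 2 codons.
Val: 4 codons.
Met: 1 codon.
2 × 6 × 1 × 2 × 4 × 1 = 96.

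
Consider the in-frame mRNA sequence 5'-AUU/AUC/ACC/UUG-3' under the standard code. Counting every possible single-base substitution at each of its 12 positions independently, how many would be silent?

9

Codon 1 (AUU, Ile): 2 synonymous substitutions.
Codon 2 (AUC, Ile): 2 synonymous substitutions.
Codon 3 (ACC, Thr): 3 synonymous substitutions.
Codon 4 (UUG, Leu): 2 synonymous substitutions.
Total: 2 + 2 + 3 + 2 = 9.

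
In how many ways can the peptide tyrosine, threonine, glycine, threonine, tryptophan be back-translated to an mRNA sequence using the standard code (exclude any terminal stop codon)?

Tyr: 2 codons.
Thr: 4 codons.
Gly: 4 codons.
Thr: 4 codons.
Trp: 1 codon.
2 × 4 × 4 × 4 × 1 = 128.

128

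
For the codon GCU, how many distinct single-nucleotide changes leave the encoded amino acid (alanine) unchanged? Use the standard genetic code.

3

Position 1: none → 0 synonymous.
Position 2: none → 0 synonymous.
Position 3: GCC, GCA, GCG → 3 synonymous.
Total: 0 + 0 + 3 = 3.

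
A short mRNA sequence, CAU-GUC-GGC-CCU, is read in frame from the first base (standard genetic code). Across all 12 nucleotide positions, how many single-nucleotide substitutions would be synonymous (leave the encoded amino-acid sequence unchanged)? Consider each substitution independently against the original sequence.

Codon 1 (CAU, His): 1 synonymous substitution.
Codon 2 (GUC, Val): 3 synonymous substitutions.
Codon 3 (GGC, Gly): 3 synonymous substitutions.
Codon 4 (CCU, Pro): 3 synonymous substitutions.
Total: 1 + 3 + 3 + 3 = 10.

10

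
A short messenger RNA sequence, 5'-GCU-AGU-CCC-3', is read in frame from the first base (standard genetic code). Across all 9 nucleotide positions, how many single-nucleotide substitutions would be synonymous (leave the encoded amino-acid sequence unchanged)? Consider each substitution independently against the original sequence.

Codon 1 (GCU, Ala): 3 synonymous substitutions.
Codon 2 (AGU, Ser): 1 synonymous substitution.
Codon 3 (CCC, Pro): 3 synonymous substitutions.
Total: 3 + 1 + 3 = 7.

7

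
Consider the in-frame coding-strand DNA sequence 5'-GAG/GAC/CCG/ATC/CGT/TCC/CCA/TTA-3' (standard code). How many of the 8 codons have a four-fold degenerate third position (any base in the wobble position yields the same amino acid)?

Codon 1 GAG (Glu): third position 2-fold.
Codon 2 GAC (Asp): third position 2-fold.
Codon 3 CCG (Pro): third position 4-fold.
Codon 4 ATC (Ile): third position 3-fold.
Codon 5 CGT (Arg): third position 4-fold.
Codon 6 TCC (Ser): third position 4-fold.
Codon 7 CCA (Pro): third position 4-fold.
Codon 8 TTA (Leu): third position 2-fold.
Four-fold degenerate third positions: 4.

4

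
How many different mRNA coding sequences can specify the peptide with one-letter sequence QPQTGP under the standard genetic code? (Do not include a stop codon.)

Gln: 2 codons.
Pro: 4 codons.
Gln: 2 codons.
Thr: 4 codons.
Gly: 4 codons.
Pro: 4 codons.
2 × 4 × 2 × 4 × 4 × 4 = 1024.

1024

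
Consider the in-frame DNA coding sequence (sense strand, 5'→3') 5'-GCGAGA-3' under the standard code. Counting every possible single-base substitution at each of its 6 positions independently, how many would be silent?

5

Codon 1 (GCG, Ala): 3 synonymous substitutions.
Codon 2 (AGA, Arg): 2 synonymous substitutions.
Total: 3 + 2 = 5.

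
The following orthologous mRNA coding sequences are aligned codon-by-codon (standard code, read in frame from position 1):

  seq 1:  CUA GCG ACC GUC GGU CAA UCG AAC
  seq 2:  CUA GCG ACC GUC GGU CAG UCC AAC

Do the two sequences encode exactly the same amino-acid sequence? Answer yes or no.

yes

Codon 1: CUA Leu / CUA Leu — identical.
Codon 2: GCG Ala / GCG Ala — identical.
Codon 3: ACC Thr / ACC Thr — identical.
Codon 4: GUC Val / GUC Val — identical.
Codon 5: GGU Gly / GGU Gly — identical.
Codon 6: CAA Gln / CAG Gln — synonymous.
Codon 7: UCG Ser / UCC Ser — synonymous.
Codon 8: AAC Asn / AAC Asn — identical.
Nonsynonymous differences: 0 → same protein.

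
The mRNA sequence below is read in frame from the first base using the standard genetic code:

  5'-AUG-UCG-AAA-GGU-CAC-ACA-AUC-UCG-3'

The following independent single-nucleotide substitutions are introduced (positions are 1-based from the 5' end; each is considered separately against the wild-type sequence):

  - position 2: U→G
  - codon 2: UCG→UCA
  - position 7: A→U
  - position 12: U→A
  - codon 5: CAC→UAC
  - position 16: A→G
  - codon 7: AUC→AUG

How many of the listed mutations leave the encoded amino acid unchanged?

2

Codon 1: AUG (Met) → AGG (Arg) — missense.
Codon 2: UCG (Ser) → UCA (Ser) — synonymous.
Codon 3: AAA (Lys) → UAA (Stop) — nonsense.
Codon 4: GGU (Gly) → GGA (Gly) — synonymous.
Codon 5: CAC (His) → UAC (Tyr) — missense.
Codon 6: ACA (Thr) → GCA (Ala) — missense.
Codon 7: AUC (Ile) → AUG (Met) — missense.
Synonymous: 2 of 7.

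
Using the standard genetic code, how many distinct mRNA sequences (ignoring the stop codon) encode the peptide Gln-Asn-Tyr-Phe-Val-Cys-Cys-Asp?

512

Gln: 2 codons.
Asn: 2 codons.
Tyr: 2 codons.
Phe: 2 codons.
Val: 4 codons.
Cys: 2 codons.
Cys: 2 codons.
Asp: 2 codons.
2 × 2 × 2 × 2 × 4 × 2 × 2 × 2 = 512.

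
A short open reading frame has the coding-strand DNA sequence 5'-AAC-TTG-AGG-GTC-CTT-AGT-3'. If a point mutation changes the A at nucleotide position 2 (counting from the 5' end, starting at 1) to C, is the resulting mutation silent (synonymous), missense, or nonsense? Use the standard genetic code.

Position 2 falls in codon 1: AAC → Asn.
After the substitution the codon is ACC → Thr.
Asn ≠ Thr, so this is a missense mutation.

missense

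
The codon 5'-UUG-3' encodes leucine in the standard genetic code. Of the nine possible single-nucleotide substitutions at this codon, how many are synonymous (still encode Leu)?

2

Position 1: CUG → 1 synonymous.
Position 2: none → 0 synonymous.
Position 3: UUA → 1 synonymous.
Total: 1 + 0 + 1 = 2.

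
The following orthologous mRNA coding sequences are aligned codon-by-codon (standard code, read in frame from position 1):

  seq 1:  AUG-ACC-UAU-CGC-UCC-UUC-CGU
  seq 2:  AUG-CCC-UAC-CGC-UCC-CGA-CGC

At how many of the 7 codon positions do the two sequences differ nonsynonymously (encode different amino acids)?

2

Codon 1: AUG Met / AUG Met — identical.
Codon 2: ACC Thr / CCC Pro — nonsynonymous.
Codon 3: UAU Tyr / UAC Tyr — synonymous.
Codon 4: CGC Arg / CGC Arg — identical.
Codon 5: UCC Ser / UCC Ser — identical.
Codon 6: UUC Phe / CGA Arg — nonsynonymous.
Codon 7: CGU Arg / CGC Arg — synonymous.
Nonsynonymous differences: 2.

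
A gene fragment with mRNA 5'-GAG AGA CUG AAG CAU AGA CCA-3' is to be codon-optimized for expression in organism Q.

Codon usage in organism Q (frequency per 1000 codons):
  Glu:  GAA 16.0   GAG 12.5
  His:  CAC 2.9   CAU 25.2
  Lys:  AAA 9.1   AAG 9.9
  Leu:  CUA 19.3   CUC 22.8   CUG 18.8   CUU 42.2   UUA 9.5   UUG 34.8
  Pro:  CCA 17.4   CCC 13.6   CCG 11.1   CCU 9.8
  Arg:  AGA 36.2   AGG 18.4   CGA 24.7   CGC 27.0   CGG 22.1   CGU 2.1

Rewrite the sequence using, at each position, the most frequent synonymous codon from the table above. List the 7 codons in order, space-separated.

GAA AGA CUU AAG CAU AGA CCA

Codon 1 (Glu): best is GAA at 16.0.
Codon 2 (Arg): best is AGA at 36.2.
Codon 3 (Leu): best is CUU at 42.2.
Codon 4 (Lys): best is AAG at 9.9.
Codon 5 (His): best is CAU at 25.2.
Codon 6 (Arg): best is AGA at 36.2.
Codon 7 (Pro): best is CCA at 17.4.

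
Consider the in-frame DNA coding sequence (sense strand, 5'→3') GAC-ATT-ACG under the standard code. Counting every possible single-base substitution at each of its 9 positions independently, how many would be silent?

Codon 1 (GAC, Asp): 1 synonymous substitution.
Codon 2 (ATT, Ile): 2 synonymous substitutions.
Codon 3 (ACG, Thr): 3 synonymous substitutions.
Total: 1 + 2 + 3 = 6.

6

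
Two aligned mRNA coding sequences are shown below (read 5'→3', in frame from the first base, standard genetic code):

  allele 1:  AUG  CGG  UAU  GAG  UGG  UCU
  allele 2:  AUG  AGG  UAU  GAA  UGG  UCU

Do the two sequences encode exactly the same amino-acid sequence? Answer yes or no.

yes

Codon 1: AUG Met / AUG Met — identical.
Codon 2: CGG Arg / AGG Arg — synonymous.
Codon 3: UAU Tyr / UAU Tyr — identical.
Codon 4: GAG Glu / GAA Glu — synonymous.
Codon 5: UGG Trp / UGG Trp — identical.
Codon 6: UCU Ser / UCU Ser — identical.
Nonsynonymous differences: 0 → same protein.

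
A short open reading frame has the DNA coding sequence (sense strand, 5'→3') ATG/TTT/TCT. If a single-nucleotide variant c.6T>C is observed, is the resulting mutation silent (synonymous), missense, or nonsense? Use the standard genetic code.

Position 6 falls in codon 2: TTT → Phe.
After the substitution the codon is TTC → Phe.
Both encode Phe, so the change is synonymous.

silent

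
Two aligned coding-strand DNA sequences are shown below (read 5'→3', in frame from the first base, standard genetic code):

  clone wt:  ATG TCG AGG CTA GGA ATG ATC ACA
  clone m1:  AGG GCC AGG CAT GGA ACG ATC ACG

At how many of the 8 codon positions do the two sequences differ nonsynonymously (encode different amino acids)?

Codon 1: ATG Met / AGG Arg — nonsynonymous.
Codon 2: TCG Ser / GCC Ala — nonsynonymous.
Codon 3: AGG Arg / AGG Arg — identical.
Codon 4: CTA Leu / CAT His — nonsynonymous.
Codon 5: GGA Gly / GGA Gly — identical.
Codon 6: ATG Met / ACG Thr — nonsynonymous.
Codon 7: ATC Ile / ATC Ile — identical.
Codon 8: ACA Thr / ACG Thr — synonymous.
Nonsynonymous differences: 4.

4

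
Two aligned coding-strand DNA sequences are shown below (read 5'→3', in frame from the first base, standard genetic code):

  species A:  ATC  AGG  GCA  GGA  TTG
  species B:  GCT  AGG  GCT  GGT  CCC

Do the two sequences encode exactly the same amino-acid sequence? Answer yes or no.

Codon 1: ATC Ile / GCT Ala — nonsynonymous.
Codon 2: AGG Arg / AGG Arg — identical.
Codon 3: GCA Ala / GCT Ala — synonymous.
Codon 4: GGA Gly / GGT Gly — synonymous.
Codon 5: TTG Leu / CCC Pro — nonsynonymous.
Nonsynonymous differences: 2 → different protein.

no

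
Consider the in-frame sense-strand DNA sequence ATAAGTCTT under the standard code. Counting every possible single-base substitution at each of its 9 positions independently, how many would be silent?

6

Codon 1 (ATA, Ile): 2 synonymous substitutions.
Codon 2 (AGT, Ser): 1 synonymous substitution.
Codon 3 (CTT, Leu): 3 synonymous substitutions.
Total: 2 + 1 + 3 = 6.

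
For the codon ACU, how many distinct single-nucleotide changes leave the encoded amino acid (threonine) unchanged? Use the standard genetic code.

3

Position 1: none → 0 synonymous.
Position 2: none → 0 synonymous.
Position 3: ACC, ACA, ACG → 3 synonymous.
Total: 0 + 0 + 3 = 3.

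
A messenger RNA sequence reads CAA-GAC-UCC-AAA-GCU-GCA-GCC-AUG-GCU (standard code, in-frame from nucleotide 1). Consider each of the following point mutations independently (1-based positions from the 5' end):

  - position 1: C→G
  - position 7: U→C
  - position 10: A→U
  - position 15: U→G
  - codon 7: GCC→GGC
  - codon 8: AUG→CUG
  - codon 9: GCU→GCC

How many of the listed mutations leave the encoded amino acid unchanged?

2

Codon 1: CAA (Gln) → GAA (Glu) — missense.
Codon 3: UCC (Ser) → CCC (Pro) — missense.
Codon 4: AAA (Lys) → UAA (Stop) — nonsense.
Codon 5: GCU (Ala) → GCG (Ala) — synonymous.
Codon 7: GCC (Ala) → GGC (Gly) — missense.
Codon 8: AUG (Met) → CUG (Leu) — missense.
Codon 9: GCU (Ala) → GCC (Ala) — synonymous.
Synonymous: 2 of 7.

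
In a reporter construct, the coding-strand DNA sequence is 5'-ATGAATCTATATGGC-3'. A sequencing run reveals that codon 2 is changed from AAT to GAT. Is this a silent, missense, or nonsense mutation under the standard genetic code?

missense

Position 4 falls in codon 2: AAT → Asn.
After the substitution the codon is GAT → Asp.
Asn ≠ Asp, so this is a missense mutation.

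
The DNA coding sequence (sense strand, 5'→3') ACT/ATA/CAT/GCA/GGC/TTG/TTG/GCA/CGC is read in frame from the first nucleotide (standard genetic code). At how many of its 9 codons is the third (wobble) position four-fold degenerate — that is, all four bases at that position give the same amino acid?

Codon 1 ACT (Thr): third position 4-fold.
Codon 2 ATA (Ile): third position 3-fold.
Codon 3 CAT (His): third position 2-fold.
Codon 4 GCA (Ala): third position 4-fold.
Codon 5 GGC (Gly): third position 4-fold.
Codon 6 TTG (Leu): third position 2-fold.
Codon 7 TTG (Leu): third position 2-fold.
Codon 8 GCA (Ala): third position 4-fold.
Codon 9 CGC (Arg): third position 4-fold.
Four-fold degenerate third positions: 5.

5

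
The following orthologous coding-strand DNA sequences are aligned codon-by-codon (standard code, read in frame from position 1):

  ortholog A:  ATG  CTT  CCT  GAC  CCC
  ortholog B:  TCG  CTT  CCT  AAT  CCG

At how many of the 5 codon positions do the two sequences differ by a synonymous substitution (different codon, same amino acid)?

Codon 1: ATG Met / TCG Ser — nonsynonymous.
Codon 2: CTT Leu / CTT Leu — identical.
Codon 3: CCT Pro / CCT Pro — identical.
Codon 4: GAC Asp / AAT Asn — nonsynonymous.
Codon 5: CCC Pro / CCG Pro — synonymous.
Synonymous differences: 1.

1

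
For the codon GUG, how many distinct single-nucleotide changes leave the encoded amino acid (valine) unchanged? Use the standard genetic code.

Position 1: none → 0 synonymous.
Position 2: none → 0 synonymous.
Position 3: GUU, GUC, GUA → 3 synonymous.
Total: 0 + 0 + 3 = 3.

3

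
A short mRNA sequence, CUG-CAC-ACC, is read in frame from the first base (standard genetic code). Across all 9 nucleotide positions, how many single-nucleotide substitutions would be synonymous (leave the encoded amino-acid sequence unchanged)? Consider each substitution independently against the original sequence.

8

Codon 1 (CUG, Leu): 4 synonymous substitutions.
Codon 2 (CAC, His): 1 synonymous substitution.
Codon 3 (ACC, Thr): 3 synonymous substitutions.
Total: 4 + 1 + 3 = 8.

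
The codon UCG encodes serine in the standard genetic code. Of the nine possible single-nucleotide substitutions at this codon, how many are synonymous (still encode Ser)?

Position 1: none → 0 synonymous.
Position 2: none → 0 synonymous.
Position 3: UCU, UCC, UCA → 3 synonymous.
Total: 0 + 0 + 3 = 3.

3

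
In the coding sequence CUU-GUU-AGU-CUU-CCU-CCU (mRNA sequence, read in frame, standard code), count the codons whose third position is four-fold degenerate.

Codon 1 CUU (Leu): third position 4-fold.
Codon 2 GUU (Val): third position 4-fold.
Codon 3 AGU (Ser): third position 2-fold.
Codon 4 CUU (Leu): third position 4-fold.
Codon 5 CCU (Pro): third position 4-fold.
Codon 6 CCU (Pro): third position 4-fold.
Four-fold degenerate third positions: 5.

5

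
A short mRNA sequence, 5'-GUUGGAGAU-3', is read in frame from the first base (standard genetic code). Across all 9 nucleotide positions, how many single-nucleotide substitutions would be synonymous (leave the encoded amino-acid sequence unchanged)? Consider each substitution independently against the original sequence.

7

Codon 1 (GUU, Val): 3 synonymous substitutions.
Codon 2 (GGA, Gly): 3 synonymous substitutions.
Codon 3 (GAU, Asp): 1 synonymous substitution.
Total: 3 + 3 + 1 = 7.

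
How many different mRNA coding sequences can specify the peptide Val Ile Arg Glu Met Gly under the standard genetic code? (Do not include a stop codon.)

576

Val: 4 codons.
Ile: 3 codons.
Arg: 6 codons.
Glu: 2 codons.
Met: 1 codon.
Gly: 4 codons.
4 × 3 × 6 × 2 × 1 × 4 = 576.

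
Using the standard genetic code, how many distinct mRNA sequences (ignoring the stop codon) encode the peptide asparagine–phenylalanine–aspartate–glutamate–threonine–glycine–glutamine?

Asn: 2 codons.
Phe: 2 codons.
Asp: 2 codons.
Glu: 2 codons.
Thr: 4 codons.
Gly: 4 codons.
Gln: 2 codons.
2 × 2 × 2 × 2 × 4 × 4 × 2 = 512.

512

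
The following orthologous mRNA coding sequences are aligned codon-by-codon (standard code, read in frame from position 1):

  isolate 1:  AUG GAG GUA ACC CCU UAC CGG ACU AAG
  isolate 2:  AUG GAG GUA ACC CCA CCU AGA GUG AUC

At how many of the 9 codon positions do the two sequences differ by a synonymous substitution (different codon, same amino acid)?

2

Codon 1: AUG Met / AUG Met — identical.
Codon 2: GAG Glu / GAG Glu — identical.
Codon 3: GUA Val / GUA Val — identical.
Codon 4: ACC Thr / ACC Thr — identical.
Codon 5: CCU Pro / CCA Pro — synonymous.
Codon 6: UAC Tyr / CCU Pro — nonsynonymous.
Codon 7: CGG Arg / AGA Arg — synonymous.
Codon 8: ACU Thr / GUG Val — nonsynonymous.
Codon 9: AAG Lys / AUC Ile — nonsynonymous.
Synonymous differences: 2.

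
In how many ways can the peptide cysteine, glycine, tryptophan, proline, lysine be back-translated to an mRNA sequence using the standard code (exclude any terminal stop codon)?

Cys: 2 codons.
Gly: 4 codons.
Trp: 1 codon.
Pro: 4 codons.
Lys: 2 codons.
2 × 4 × 1 × 4 × 2 = 64.

64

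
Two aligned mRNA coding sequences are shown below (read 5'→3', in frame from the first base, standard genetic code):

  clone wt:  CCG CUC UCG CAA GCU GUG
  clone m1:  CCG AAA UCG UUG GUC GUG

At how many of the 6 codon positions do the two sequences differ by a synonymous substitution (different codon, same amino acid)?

0

Codon 1: CCG Pro / CCG Pro — identical.
Codon 2: CUC Leu / AAA Lys — nonsynonymous.
Codon 3: UCG Ser / UCG Ser — identical.
Codon 4: CAA Gln / UUG Leu — nonsynonymous.
Codon 5: GCU Ala / GUC Val — nonsynonymous.
Codon 6: GUG Val / GUG Val — identical.
Synonymous differences: 0.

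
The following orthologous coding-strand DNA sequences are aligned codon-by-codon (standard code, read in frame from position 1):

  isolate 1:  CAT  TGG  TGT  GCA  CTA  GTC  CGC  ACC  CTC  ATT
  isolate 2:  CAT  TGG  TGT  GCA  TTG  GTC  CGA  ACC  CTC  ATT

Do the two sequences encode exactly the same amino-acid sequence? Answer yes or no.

yes

Codon 1: CAT His / CAT His — identical.
Codon 2: TGG Trp / TGG Trp — identical.
Codon 3: TGT Cys / TGT Cys — identical.
Codon 4: GCA Ala / GCA Ala — identical.
Codon 5: CTA Leu / TTG Leu — synonymous.
Codon 6: GTC Val / GTC Val — identical.
Codon 7: CGC Arg / CGA Arg — synonymous.
Codon 8: ACC Thr / ACC Thr — identical.
Codon 9: CTC Leu / CTC Leu — identical.
Codon 10: ATT Ile / ATT Ile — identical.
Nonsynonymous differences: 0 → same protein.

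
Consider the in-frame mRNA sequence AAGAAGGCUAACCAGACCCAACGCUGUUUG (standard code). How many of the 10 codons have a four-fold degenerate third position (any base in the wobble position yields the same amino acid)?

Codon 1 AAG (Lys): third position 2-fold.
Codon 2 AAG (Lys): third position 2-fold.
Codon 3 GCU (Ala): third position 4-fold.
Codon 4 AAC (Asn): third position 2-fold.
Codon 5 CAG (Gln): third position 2-fold.
Codon 6 ACC (Thr): third position 4-fold.
Codon 7 CAA (Gln): third position 2-fold.
Codon 8 CGC (Arg): third position 4-fold.
Codon 9 UGU (Cys): third position 2-fold.
Codon 10 UUG (Leu): third position 2-fold.
Four-fold degenerate third positions: 3.

3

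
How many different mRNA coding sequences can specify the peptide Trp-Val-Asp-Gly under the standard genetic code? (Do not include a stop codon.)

32

Trp: 1 codon.
Val: 4 codons.
Asp: 2 codons.
Gly: 4 codons.
1 × 4 × 2 × 4 = 32.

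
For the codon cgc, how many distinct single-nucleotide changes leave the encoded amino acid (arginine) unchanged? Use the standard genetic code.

Position 1: none → 0 synonymous.
Position 2: none → 0 synonymous.
Position 3: CGU, CGA, CGG → 3 synonymous.
Total: 0 + 0 + 3 = 3.

3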